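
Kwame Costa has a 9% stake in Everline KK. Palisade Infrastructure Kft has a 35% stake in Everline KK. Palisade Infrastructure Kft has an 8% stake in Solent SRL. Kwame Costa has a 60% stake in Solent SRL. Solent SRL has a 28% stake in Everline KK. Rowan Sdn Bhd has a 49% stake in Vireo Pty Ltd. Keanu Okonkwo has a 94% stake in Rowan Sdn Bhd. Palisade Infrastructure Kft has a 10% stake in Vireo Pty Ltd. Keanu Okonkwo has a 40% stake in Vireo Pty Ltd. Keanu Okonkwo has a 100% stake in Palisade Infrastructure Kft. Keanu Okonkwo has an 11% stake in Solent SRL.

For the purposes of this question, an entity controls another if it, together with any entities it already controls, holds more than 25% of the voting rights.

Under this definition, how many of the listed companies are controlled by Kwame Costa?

Kwame holds 60% of Solent, so Kwame controls Solent.
Kwame and Solent together hold 9% + 28% = 37% of Everline, so Kwame controls Everline.
No other company's threshold is met.
Kwame controls 2 companies.

2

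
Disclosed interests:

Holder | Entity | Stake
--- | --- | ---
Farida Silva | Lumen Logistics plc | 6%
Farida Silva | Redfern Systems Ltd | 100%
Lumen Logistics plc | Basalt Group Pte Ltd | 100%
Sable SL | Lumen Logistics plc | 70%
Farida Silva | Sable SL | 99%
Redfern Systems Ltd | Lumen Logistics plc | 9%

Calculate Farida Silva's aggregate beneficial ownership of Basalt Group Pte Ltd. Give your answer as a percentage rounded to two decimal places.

84.30%

Farida reaches Basalt along 3 paths.
Via Redfern → Lumen: 100% × 9% × 100% = 9%.
Via Lumen: 6% × 100% = 6%.
Via Sable → Lumen: 99% × 70% × 100% = 69.3%.
Total: 9% + 6% + 69.3% = 84.3%.
Rounded: 84.30%.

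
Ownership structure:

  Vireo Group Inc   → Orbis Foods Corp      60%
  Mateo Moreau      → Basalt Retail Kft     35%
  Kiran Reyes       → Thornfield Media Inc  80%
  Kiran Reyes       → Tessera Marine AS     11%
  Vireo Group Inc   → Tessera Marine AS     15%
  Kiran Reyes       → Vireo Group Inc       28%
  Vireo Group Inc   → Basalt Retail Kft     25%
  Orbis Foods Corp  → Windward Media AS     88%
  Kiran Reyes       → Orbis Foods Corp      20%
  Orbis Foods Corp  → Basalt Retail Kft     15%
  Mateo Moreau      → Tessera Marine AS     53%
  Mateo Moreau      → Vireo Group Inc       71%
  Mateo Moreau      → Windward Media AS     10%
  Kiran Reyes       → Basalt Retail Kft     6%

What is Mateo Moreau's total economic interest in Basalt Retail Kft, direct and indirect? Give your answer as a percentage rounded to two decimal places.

59.14%

Mateo reaches Basalt along 3 paths.
Direct stake: 35% = 35%.
Via Vireo → Orbis: 71% × 60% × 15% = 6.39%.
Via Vireo: 71% × 25% = 17.75%.
Total: 35% + 6.39% + 17.75% = 59.14%.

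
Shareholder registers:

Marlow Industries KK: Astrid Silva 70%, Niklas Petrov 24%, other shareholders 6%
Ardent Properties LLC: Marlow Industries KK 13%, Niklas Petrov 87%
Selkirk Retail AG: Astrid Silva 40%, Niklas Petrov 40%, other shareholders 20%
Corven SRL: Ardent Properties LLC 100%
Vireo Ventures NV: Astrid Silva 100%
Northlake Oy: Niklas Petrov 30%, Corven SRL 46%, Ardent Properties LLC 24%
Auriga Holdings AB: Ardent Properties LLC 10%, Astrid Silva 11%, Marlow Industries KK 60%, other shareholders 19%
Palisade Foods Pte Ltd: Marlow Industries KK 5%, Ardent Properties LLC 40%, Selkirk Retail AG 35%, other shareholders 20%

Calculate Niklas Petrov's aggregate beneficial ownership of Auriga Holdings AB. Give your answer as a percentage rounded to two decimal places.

23.41%

Niklas reaches Auriga along 3 paths.
Via Marlow → Ardent: 24% × 13% × 10% = 0.312%.
Via Ardent: 87% × 10% = 8.7%.
Via Marlow: 24% × 60% = 14.4%.
Total: 0.312% + 8.7% + 14.4% = 23.412%.
Rounded: 23.41%.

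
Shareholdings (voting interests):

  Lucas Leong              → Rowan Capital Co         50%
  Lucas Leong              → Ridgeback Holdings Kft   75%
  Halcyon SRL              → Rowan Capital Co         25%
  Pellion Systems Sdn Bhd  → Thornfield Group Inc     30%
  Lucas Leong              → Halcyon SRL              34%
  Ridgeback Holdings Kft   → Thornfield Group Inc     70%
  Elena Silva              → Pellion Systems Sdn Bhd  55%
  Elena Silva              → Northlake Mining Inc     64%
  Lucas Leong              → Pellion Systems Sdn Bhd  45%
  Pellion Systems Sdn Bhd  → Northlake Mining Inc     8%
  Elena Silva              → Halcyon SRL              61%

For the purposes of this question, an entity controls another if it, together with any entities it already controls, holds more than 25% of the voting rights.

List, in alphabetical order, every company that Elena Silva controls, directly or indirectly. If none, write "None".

Elena holds 61% of Halcyon, so Elena controls Halcyon.
Elena holds 55% of Pellion, so Elena controls Pellion.
Pellion and Elena together hold 8% + 64% = 72% of Northlake, so Elena controls Northlake.
Pellion holds 30% of Thornfield, so Elena controls Thornfield.
No other company's threshold is met.

Halcyon SRL, Northlake Mining Inc, Pellion Systems Sdn Bhd, Thornfield Group Inc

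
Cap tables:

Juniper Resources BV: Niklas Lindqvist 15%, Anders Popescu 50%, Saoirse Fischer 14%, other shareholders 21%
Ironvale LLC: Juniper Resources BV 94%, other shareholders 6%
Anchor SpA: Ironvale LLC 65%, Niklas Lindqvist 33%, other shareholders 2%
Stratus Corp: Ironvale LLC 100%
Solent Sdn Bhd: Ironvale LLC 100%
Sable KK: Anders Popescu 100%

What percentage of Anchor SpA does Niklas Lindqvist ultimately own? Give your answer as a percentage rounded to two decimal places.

Niklas reaches Anchor along 2 paths.
Via Juniper → Ironvale: 15% × 94% × 65% = 9.165%.
Direct stake: 33% = 33%.
Total: 9.165% + 33% = 42.165%.
Rounded: 42.17%.

42.17%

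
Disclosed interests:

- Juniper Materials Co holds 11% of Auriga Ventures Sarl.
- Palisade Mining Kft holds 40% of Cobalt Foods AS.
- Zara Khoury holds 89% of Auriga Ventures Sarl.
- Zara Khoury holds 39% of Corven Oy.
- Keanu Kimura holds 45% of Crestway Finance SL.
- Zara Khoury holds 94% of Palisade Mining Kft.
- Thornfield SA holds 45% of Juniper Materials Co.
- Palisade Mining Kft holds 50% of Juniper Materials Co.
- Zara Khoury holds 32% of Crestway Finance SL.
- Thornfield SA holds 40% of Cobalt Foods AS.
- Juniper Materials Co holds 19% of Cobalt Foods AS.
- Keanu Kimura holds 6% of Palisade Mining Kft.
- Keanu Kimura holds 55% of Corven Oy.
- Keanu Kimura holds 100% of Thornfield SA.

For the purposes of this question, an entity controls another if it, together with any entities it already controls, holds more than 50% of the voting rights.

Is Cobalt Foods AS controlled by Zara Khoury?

No

Zara holds 94% of Palisade, so Zara controls Palisade.
Zara holds 89% of Auriga, so Zara controls Auriga.
In Cobalt, Zara's side holds only 40%, not > 50%.
So Zara does not control Cobalt.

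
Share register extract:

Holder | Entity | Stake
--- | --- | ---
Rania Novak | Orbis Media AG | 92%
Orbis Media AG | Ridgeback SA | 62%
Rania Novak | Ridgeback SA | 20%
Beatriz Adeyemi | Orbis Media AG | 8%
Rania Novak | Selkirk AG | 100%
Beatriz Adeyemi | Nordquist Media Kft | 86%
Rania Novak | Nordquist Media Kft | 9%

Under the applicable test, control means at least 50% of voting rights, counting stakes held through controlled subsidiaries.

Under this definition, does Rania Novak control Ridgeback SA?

Yes

Rania holds 92% of Orbis, so Rania controls Orbis.
Orbis and Rania together hold 62% + 20% = 82% of Ridgeback, so Rania controls Ridgeback.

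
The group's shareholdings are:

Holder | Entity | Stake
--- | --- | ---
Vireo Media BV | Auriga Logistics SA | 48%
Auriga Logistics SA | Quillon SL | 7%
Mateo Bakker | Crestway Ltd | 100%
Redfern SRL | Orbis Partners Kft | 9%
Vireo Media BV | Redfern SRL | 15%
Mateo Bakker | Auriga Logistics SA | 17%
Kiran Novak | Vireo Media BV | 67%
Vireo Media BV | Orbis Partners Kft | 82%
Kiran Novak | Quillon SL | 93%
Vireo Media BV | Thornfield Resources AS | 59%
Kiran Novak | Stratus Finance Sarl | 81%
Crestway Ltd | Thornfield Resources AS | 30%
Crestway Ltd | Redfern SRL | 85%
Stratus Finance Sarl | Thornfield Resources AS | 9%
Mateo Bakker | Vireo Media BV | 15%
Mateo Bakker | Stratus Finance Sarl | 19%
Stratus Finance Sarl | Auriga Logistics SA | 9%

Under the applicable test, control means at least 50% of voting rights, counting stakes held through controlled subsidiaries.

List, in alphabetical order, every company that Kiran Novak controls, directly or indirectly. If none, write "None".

Auriga Logistics SA, Orbis Partners Kft, Quillon SL, Stratus Finance Sarl, Thornfield Resources AS, Vireo Media BV

Kiran holds 67% of Vireo, so Kiran controls Vireo.
Kiran holds 81% of Stratus, so Kiran controls Stratus.
Stratus and Vireo together hold 9% + 48% = 57% of Auriga, so Kiran controls Auriga.
Vireo and Stratus together hold 59% + 9% = 68% of Thornfield, so Kiran controls Thornfield.
Auriga and Kiran together hold 7% + 93% = 100% of Quillon, so Kiran controls Quillon.
Vireo holds 82% of Orbis, so Kiran controls Orbis.
No other company's threshold is met.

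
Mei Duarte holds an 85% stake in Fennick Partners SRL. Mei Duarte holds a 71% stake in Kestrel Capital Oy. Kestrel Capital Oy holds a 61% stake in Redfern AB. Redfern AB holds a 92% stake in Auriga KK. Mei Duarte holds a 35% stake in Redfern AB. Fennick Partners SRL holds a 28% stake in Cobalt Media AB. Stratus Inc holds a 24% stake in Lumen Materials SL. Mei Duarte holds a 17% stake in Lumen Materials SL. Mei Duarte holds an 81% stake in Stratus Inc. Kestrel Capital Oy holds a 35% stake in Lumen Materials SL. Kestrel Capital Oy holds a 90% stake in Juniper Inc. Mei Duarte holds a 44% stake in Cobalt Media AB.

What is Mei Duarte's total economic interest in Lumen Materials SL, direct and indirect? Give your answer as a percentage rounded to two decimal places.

Mei reaches Lumen along 3 paths.
Via Kestrel: 71% × 35% = 24.85%.
Direct stake: 17% = 17%.
Via Stratus: 81% × 24% = 19.44%.
Total: 24.85% + 17% + 19.44% = 61.29%.

61.29%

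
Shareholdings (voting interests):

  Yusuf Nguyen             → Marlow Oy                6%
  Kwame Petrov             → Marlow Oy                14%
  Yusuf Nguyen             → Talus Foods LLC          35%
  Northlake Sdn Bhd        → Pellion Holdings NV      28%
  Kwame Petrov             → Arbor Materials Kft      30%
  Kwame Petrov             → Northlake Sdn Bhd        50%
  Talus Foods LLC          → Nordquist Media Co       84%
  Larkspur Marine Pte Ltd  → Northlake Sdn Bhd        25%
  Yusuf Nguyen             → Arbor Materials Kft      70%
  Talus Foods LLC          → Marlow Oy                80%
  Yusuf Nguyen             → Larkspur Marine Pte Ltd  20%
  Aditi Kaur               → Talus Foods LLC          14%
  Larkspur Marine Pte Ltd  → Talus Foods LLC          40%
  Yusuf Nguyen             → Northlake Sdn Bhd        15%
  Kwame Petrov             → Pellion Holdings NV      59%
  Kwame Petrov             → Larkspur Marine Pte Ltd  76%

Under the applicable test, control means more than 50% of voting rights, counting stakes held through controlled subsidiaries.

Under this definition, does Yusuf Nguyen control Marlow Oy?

Yusuf holds 70% of Arbor, so Yusuf controls Arbor.
In Marlow, Yusuf's side holds only 6%, not > 50%.
So Yusuf does not control Marlow.

No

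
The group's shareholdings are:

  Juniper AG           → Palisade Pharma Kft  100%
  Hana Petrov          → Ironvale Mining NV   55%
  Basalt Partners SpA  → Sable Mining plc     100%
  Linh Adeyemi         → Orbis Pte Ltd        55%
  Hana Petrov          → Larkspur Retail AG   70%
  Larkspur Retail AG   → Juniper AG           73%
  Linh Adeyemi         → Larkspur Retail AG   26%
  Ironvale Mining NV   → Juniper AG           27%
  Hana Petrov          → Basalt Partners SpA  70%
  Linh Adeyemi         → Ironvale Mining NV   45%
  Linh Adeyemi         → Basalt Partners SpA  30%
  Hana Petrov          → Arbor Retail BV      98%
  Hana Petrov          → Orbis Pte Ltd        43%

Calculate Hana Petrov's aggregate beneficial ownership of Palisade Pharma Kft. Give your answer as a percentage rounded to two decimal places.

Hana reaches Palisade along 2 paths.
Via Larkspur → Juniper: 70% × 73% × 100% = 51.1%.
Via Ironvale → Juniper: 55% × 27% × 100% = 14.85%.
Total: 51.1% + 14.85% = 65.95%.

65.95%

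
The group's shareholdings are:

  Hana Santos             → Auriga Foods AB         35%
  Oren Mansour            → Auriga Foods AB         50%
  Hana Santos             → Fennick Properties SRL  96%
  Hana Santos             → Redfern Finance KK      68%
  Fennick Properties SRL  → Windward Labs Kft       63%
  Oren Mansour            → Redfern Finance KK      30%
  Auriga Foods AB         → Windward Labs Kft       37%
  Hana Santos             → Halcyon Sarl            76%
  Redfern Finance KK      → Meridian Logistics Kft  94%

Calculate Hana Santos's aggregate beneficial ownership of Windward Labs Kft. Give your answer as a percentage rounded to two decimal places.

73.43%

Hana reaches Windward along 2 paths.
Via Fennick: 96% × 63% = 60.48%.
Via Auriga: 35% × 37% = 12.95%.
Total: 60.48% + 12.95% = 73.43%.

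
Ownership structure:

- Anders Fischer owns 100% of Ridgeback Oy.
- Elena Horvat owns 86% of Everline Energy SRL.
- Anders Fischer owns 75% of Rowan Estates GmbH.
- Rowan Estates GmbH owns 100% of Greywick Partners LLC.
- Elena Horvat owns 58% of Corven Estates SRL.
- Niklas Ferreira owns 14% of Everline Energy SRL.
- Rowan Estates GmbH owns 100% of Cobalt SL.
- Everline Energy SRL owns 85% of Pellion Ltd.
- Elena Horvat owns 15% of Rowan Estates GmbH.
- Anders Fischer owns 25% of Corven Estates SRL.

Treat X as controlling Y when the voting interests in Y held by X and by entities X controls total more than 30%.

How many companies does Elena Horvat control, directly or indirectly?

3

Elena holds 86% of Everline, so Elena controls Everline.
Everline holds 85% of Pellion, so Elena controls Pellion.
Elena holds 58% of Corven, so Elena controls Corven.
No other company's threshold is met.
Elena controls 3 companies.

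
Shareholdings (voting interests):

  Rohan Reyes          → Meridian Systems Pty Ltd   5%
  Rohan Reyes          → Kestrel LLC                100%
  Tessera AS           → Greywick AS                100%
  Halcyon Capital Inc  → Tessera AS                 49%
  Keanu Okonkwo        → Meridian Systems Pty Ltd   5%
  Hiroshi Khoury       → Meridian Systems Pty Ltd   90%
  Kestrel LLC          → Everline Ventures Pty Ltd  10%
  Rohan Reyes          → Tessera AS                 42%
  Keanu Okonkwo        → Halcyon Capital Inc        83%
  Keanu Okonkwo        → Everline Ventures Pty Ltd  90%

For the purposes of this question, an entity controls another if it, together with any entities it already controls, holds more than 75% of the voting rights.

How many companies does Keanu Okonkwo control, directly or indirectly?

2

Keanu holds 83% of Halcyon, so Keanu controls Halcyon.
Keanu holds 90% of Everline, so Keanu controls Everline.
No other company's threshold is met.
Keanu controls 2 companies.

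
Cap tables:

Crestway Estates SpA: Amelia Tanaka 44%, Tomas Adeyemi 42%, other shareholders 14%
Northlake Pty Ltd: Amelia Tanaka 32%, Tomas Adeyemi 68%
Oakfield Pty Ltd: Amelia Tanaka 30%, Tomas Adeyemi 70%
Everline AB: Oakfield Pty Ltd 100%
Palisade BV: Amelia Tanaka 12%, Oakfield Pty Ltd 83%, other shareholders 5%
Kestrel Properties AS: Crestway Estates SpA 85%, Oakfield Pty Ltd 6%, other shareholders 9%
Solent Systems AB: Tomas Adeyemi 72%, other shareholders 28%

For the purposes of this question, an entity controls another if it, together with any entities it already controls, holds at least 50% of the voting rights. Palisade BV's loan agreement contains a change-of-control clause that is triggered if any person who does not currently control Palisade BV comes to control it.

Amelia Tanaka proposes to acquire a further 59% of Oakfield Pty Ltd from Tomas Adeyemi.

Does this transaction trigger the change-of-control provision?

Yes

The purchase adds only to Amelia's holdings (Tomas's stake shrinks), so Amelia is the only person who could newly come to control Palisade.
Amelia's largest direct stake is 44% in Crestway, which does not meet the threshold, so Amelia controls no company.
In Palisade, Amelia's side holds only 12%, not ≥ 50%.
So before the transaction, Amelia does not control Palisade.
After the purchase, Amelia's direct stake in Oakfield rises to 30% + 59% = 89%, and Tomas's stake falls to 11%.
Amelia holds 89% of Oakfield, so Amelia controls Oakfield.
Amelia and Oakfield together hold 12% + 83% = 95% of Palisade, so Amelia controls Palisade.
Amelia did not control Palisade before and does after, so the clause is triggered.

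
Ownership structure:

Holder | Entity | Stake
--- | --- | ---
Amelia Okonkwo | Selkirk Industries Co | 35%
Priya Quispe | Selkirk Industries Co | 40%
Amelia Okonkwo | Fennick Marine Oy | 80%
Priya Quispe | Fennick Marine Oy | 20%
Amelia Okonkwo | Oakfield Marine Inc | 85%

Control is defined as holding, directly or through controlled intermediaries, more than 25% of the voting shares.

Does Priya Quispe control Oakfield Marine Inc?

No

Priya holds 40% of Selkirk, so Priya controls Selkirk.
Neither Priya nor any entity Priya controls holds any voting interest in Oakfield.
So Priya does not control Oakfield.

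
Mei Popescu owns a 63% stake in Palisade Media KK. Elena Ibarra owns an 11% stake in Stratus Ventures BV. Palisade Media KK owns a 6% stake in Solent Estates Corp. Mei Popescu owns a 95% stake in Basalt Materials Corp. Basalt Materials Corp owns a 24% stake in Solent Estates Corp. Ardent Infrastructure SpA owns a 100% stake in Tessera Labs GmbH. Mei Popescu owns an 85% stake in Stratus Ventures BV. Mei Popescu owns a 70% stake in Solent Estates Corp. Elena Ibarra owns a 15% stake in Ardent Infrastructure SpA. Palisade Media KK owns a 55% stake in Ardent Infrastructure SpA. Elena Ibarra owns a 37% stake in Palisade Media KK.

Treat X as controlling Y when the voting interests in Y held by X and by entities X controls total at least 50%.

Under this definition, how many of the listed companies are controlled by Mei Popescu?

6

Mei holds 63% of Palisade, so Mei controls Palisade.
Mei holds 95% of Basalt, so Mei controls Basalt.
Palisade and Mei and Basalt together hold 6% + 70% + 24% = 100% of Solent, so Mei controls Solent.
Palisade holds 55% of Ardent, so Mei controls Ardent.
Ardent holds 100% of Tessera, so Mei controls Tessera.
Mei holds 85% of Stratus, so Mei controls Stratus.
Mei controls 6 companies.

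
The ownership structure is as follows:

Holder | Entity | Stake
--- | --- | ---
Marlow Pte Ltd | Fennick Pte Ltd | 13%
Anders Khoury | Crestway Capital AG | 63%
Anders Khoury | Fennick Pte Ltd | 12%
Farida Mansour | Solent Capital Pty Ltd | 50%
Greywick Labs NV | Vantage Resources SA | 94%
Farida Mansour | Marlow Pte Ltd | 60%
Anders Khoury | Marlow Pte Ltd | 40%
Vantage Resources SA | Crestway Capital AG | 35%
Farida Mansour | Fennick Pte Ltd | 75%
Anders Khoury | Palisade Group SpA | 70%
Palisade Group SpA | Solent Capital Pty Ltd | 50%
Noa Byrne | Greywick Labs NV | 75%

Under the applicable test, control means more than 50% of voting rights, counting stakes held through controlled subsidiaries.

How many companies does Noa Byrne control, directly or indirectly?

Noa holds 75% of Greywick, so Noa controls Greywick.
Greywick holds 94% of Vantage, so Noa controls Vantage.
No other company's threshold is met.
Noa controls 2 companies.

2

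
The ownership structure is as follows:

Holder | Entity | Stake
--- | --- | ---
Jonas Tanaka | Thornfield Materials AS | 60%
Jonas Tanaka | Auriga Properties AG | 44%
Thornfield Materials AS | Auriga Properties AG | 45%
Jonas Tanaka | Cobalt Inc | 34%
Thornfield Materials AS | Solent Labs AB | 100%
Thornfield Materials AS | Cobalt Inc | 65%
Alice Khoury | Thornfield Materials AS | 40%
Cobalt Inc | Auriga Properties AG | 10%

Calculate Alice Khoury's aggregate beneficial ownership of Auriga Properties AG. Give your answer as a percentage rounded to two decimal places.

Alice reaches Auriga along 2 paths.
Via Thornfield → Cobalt: 40% × 65% × 10% = 2.6%.
Via Thornfield: 40% × 45% = 18%.
Total: 2.6% + 18% = 20.6%.
Rounded: 20.60%.

20.60%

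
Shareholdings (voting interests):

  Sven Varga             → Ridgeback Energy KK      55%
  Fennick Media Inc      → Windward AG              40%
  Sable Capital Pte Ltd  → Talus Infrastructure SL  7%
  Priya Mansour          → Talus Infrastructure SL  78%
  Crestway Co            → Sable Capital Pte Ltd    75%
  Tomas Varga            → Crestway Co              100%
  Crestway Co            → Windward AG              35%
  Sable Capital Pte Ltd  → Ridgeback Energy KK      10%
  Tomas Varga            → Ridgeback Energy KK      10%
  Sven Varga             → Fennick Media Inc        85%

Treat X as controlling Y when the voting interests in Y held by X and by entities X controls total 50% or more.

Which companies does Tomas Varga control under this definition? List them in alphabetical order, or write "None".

Crestway Co, Sable Capital Pte Ltd

Tomas holds 100% of Crestway, so Tomas controls Crestway.
Crestway holds 75% of Sable, so Tomas controls Sable.
No other company's threshold is met.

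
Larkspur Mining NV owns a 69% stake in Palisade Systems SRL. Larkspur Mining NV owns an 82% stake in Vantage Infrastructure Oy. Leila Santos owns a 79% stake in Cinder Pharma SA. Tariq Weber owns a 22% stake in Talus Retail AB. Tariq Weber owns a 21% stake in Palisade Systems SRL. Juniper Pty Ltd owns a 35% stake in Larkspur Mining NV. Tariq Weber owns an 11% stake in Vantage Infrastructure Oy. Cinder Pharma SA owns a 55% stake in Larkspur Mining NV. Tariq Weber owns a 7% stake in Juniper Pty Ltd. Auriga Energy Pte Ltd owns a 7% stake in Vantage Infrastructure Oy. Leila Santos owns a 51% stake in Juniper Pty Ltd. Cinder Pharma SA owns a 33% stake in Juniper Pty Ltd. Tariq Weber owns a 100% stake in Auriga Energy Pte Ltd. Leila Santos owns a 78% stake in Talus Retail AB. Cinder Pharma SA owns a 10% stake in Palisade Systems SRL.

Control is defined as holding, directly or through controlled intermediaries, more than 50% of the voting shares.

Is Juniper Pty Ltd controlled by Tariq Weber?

Tariq holds 100% of Auriga, so Tariq controls Auriga.
In Juniper, Tariq's side holds only 7%, not > 50%.
So Tariq does not control Juniper.

No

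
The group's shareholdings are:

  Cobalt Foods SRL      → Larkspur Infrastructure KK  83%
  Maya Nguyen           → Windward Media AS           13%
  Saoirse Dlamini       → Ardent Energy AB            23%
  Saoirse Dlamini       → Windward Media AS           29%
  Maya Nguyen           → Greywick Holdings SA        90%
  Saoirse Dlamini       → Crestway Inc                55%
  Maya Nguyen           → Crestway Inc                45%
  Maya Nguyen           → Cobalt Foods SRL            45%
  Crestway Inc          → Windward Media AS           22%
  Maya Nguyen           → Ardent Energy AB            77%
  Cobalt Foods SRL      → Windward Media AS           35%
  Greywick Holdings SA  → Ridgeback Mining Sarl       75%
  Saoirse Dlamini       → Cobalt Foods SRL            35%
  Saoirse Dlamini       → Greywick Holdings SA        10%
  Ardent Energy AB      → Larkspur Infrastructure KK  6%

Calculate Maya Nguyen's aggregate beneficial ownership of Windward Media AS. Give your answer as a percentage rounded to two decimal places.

Maya reaches Windward along 3 paths.
Via Crestway: 45% × 22% = 9.9%.
Via Cobalt: 45% × 35% = 15.75%.
Direct stake: 13% = 13%.
Total: 9.9% + 15.75% + 13% = 38.65%.

38.65%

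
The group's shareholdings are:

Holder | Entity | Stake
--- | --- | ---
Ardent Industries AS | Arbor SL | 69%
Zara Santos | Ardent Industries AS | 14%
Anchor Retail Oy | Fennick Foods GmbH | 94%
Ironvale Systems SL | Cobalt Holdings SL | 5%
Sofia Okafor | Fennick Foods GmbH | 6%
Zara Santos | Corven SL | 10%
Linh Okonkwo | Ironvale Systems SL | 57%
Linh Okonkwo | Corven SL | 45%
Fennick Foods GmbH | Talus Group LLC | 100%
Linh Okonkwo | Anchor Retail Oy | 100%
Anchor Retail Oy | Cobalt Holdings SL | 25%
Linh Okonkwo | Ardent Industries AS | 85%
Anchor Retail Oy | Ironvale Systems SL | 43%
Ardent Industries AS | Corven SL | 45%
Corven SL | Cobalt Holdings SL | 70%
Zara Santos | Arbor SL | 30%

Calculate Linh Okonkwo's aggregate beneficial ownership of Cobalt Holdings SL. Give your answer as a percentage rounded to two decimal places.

Linh reaches Cobalt along 5 paths.
Via Ardent → Corven: 85% × 45% × 70% = 26.775%.
Via Corven: 45% × 70% = 31.5%.
Via Ironvale: 57% × 5% = 2.85%.
Via Anchor → Ironvale: 100% × 43% × 5% = 2.15%.
Via Anchor: 100% × 25% = 25%.
Total: 26.775% + 31.5% + 2.85% + 2.15% + 25% = 88.275%.
Rounded: 88.28%.

88.28%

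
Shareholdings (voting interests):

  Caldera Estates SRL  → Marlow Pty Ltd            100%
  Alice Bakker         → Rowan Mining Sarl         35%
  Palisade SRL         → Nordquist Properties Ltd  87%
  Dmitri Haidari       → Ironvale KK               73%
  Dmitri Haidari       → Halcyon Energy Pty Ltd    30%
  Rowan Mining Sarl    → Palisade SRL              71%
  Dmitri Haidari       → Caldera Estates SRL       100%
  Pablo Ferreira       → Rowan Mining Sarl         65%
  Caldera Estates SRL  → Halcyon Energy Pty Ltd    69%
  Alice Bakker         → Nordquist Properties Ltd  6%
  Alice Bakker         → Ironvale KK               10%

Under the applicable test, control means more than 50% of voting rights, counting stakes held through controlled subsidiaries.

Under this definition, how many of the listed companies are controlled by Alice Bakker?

0

Alice's largest direct stake is 35% in Rowan, which does not meet the threshold.
Alice controls 0 companies.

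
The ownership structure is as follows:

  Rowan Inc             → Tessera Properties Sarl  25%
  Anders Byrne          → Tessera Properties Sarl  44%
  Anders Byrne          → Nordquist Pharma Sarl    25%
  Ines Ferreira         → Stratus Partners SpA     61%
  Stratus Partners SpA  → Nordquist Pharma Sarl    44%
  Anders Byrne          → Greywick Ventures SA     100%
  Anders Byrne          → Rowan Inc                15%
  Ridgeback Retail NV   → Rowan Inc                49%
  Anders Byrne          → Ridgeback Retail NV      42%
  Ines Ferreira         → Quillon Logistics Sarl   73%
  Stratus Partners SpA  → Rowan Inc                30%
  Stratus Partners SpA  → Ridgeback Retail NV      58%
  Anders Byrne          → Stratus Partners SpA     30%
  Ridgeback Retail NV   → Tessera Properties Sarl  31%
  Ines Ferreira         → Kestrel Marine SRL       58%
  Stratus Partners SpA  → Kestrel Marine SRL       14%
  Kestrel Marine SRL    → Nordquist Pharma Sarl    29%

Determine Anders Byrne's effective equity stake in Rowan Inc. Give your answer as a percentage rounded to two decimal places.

Anders reaches Rowan along 4 paths.
Via Stratus: 30% × 30% = 9%.
Via Stratus → Ridgeback: 30% × 58% × 49% = 8.526%.
Via Ridgeback: 42% × 49% = 20.58%.
Direct stake: 15% = 15%.
Total: 9% + 8.526% + 20.58% + 15% = 53.106%.
Rounded: 53.11%.

53.11%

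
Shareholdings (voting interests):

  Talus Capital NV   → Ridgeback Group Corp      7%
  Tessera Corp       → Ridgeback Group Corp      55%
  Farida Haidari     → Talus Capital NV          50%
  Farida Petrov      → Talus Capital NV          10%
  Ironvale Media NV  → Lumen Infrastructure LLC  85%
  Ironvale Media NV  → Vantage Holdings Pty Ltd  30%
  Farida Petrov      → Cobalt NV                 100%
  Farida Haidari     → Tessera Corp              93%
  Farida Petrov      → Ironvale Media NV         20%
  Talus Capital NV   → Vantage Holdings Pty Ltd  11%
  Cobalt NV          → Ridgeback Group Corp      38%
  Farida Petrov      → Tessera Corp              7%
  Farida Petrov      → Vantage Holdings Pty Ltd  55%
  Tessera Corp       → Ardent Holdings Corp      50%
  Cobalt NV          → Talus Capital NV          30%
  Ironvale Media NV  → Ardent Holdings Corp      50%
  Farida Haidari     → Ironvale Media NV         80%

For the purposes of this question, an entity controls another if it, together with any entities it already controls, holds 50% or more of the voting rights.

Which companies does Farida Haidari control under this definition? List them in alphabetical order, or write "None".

Ardent Holdings Corp, Ironvale Media NV, Lumen Infrastructure LLC, Ridgeback Group Corp, Talus Capital NV, Tessera Corp

Farida Haidari holds 80% of Ironvale, so Farida Haidari controls Ironvale.
Farida Haidari holds 50% of Talus, so Farida Haidari controls Talus.
Ironvale holds 85% of Lumen, so Farida Haidari controls Lumen.
Farida Haidari holds 93% of Tessera, so Farida Haidari controls Tessera.
Ironvale and Tessera together hold 50% + 50% = 100% of Ardent, so Farida Haidari controls Ardent.
Tessera and Talus together hold 55% + 7% = 62% of Ridgeback, so Farida Haidari controls Ridgeback.
No other company's threshold is met.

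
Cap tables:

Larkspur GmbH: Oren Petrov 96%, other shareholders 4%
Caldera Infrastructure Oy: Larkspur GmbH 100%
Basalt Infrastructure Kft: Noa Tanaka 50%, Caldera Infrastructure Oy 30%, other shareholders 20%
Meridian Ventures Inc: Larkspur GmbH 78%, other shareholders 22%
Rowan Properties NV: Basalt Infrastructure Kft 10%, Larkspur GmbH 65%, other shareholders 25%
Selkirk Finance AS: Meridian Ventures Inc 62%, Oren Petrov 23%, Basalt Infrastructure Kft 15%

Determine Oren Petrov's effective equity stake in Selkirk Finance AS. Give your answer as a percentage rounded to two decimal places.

Oren reaches Selkirk along 3 paths.
Via Larkspur → Meridian: 96% × 78% × 62% = 46.4256%.
Direct stake: 23% = 23%.
Via Larkspur → Caldera → Basalt: 96% × 100% × 30% × 15% = 4.32%.
Total: 46.4256% + 23% + 4.32% = 73.7456%.
Rounded: 73.75%.

73.75%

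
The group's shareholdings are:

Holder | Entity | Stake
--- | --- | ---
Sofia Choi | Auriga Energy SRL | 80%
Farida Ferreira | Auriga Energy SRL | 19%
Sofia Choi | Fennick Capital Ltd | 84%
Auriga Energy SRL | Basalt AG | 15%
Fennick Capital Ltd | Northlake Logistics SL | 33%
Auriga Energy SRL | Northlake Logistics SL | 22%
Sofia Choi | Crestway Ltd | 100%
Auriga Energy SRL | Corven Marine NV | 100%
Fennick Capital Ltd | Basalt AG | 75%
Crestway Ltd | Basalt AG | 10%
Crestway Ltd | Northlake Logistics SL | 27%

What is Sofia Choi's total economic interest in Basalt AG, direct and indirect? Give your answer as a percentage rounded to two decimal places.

Sofia reaches Basalt along 3 paths.
Via Fennick: 84% × 75% = 63%.
Via Auriga: 80% × 15% = 12%.
Via Crestway: 100% × 10% = 10%.
Total: 63% + 12% + 10% = 85%.
Rounded: 85.00%.

85.00%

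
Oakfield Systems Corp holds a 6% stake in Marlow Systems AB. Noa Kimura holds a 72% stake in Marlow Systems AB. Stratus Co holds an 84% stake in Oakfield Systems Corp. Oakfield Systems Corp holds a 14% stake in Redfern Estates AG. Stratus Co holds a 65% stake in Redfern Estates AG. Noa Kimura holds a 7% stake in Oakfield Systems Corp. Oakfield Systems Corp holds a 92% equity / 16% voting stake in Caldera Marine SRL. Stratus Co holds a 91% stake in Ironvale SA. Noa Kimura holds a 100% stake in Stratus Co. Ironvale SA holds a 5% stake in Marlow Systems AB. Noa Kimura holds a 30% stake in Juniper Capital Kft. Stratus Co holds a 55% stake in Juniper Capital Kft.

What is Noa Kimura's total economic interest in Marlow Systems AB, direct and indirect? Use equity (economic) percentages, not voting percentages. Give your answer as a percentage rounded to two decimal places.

Noa reaches Marlow along 4 paths.
Via Stratus → Ironvale: 100% × 91% × 5% = 4.55%.
Direct stake: 72% = 72%.
Via Oakfield: 7% × 6% = 0.42%.
Via Stratus → Oakfield: 100% × 84% × 6% = 5.04%.
Total: 4.55% + 72% + 0.42% + 5.04% = 82.01%.

82.01%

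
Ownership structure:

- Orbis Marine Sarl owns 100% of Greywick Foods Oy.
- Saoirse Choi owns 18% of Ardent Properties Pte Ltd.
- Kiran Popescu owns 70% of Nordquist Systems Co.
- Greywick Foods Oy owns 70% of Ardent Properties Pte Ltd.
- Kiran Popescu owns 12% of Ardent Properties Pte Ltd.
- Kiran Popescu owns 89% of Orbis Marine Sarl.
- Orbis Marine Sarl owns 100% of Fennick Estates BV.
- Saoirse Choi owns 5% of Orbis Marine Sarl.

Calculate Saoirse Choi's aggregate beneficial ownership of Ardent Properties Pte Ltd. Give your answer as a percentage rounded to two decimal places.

21.50%

Saoirse reaches Ardent along 2 paths.
Via Orbis → Greywick: 5% × 100% × 70% = 3.5%.
Direct stake: 18% = 18%.
Total: 3.5% + 18% = 21.5%.
Rounded: 21.50%.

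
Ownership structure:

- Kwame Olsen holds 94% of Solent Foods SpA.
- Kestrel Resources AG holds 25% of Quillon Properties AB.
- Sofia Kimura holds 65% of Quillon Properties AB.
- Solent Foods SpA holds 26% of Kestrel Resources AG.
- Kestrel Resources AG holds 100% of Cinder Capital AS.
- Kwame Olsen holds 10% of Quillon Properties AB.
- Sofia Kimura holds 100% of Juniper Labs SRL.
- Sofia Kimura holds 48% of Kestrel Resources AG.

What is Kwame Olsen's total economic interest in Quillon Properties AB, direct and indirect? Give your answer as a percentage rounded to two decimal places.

16.11%

Kwame reaches Quillon along 2 paths.
Direct stake: 10% = 10%.
Via Solent → Kestrel: 94% × 26% × 25% = 6.11%.
Total: 10% + 6.11% = 16.11%.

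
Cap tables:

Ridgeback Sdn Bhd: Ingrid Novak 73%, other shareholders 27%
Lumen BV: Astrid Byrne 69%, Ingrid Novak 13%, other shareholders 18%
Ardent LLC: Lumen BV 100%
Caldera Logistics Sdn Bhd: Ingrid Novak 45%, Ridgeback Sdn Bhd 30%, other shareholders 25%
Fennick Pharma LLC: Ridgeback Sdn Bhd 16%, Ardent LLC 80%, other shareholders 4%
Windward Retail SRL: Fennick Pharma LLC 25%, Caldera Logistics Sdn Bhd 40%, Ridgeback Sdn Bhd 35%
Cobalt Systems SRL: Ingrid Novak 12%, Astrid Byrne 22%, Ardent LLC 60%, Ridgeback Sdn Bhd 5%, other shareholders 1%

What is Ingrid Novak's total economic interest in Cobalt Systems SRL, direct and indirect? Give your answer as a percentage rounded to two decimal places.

23.45%

Ingrid reaches Cobalt along 3 paths.
Direct stake: 12% = 12%.
Via Lumen → Ardent: 13% × 100% × 60% = 7.8%.
Via Ridgeback: 73% × 5% = 3.65%.
Total: 12% + 7.8% + 3.65% = 23.45%.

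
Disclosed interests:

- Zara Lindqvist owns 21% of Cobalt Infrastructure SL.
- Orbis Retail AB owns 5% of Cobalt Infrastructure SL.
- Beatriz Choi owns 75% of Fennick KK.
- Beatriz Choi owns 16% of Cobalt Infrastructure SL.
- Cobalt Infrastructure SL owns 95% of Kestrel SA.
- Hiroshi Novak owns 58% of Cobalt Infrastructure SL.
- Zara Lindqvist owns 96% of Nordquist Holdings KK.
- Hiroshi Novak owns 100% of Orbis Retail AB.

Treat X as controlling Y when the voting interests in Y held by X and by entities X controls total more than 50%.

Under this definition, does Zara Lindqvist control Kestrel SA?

No

Zara holds 96% of Nordquist, so Zara controls Nordquist.
Neither Zara nor any entity Zara controls holds any voting interest in Kestrel.
So Zara does not control Kestrel.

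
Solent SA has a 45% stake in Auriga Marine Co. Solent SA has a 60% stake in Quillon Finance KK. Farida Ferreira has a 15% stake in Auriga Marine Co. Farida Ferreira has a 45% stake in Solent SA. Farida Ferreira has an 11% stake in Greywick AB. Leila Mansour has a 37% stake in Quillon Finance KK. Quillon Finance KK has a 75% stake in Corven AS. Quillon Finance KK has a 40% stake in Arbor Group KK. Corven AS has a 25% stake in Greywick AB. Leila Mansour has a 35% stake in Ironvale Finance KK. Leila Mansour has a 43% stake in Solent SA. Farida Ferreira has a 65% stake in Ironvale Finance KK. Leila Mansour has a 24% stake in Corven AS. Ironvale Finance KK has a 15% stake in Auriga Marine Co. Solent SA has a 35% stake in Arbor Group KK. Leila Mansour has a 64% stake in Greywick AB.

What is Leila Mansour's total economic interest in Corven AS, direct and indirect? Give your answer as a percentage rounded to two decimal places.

Leila reaches Corven along 3 paths.
Via Quillon: 37% × 75% = 27.75%.
Via Solent → Quillon: 43% × 60% × 75% = 19.35%.
Direct stake: 24% = 24%.
Total: 27.75% + 19.35% + 24% = 71.1%.
Rounded: 71.10%.

71.10%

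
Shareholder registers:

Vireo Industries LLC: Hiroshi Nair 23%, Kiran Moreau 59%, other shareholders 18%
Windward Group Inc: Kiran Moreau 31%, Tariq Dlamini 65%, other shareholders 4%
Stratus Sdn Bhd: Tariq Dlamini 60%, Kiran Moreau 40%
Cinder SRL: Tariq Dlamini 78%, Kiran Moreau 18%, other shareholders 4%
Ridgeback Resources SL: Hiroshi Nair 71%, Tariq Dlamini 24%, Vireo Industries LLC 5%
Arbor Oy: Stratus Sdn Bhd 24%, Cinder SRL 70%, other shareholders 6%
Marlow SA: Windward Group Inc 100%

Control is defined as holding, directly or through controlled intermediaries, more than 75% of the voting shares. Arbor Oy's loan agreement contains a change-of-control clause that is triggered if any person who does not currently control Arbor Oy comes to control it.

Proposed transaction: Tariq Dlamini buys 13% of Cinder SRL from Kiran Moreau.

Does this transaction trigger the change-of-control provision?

No

The purchase adds only to Tariq's holdings (Kiran's stake shrinks), so Tariq is the only person who could newly come to control Arbor.
Tariq holds 78% of Cinder, so Tariq controls Cinder.
In Arbor, Tariq's side holds only 70%, not > 75%.
So before the transaction, Tariq does not control Arbor.
After the purchase, Tariq's direct stake in Cinder rises to 78% + 13% = 91%, and Kiran's stake falls to 5%.
Tariq holds 91% of Cinder, so Tariq controls Cinder.
After the transaction, Tariq's side holds 70% of Arbor, not > 75%, so Tariq still does not control Arbor.
No new person acquires control, so the clause is not triggered.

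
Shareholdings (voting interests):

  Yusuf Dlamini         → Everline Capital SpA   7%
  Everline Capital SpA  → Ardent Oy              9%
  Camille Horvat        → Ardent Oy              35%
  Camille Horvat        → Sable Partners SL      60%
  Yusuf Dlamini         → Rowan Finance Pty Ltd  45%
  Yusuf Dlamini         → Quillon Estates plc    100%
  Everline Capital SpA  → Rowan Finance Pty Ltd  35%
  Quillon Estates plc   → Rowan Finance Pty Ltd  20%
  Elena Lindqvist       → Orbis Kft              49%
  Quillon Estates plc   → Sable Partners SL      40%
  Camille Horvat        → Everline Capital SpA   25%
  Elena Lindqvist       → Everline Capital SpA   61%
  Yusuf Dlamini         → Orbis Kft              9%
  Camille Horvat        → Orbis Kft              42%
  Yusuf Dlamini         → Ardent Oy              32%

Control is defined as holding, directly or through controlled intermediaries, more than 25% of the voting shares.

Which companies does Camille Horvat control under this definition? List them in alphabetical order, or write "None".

Ardent Oy, Orbis Kft, Sable Partners SL

Camille holds 42% of Orbis, so Camille controls Orbis.
Camille holds 60% of Sable, so Camille controls Sable.
Camille holds 35% of Ardent, so Camille controls Ardent.
No other company's threshold is met.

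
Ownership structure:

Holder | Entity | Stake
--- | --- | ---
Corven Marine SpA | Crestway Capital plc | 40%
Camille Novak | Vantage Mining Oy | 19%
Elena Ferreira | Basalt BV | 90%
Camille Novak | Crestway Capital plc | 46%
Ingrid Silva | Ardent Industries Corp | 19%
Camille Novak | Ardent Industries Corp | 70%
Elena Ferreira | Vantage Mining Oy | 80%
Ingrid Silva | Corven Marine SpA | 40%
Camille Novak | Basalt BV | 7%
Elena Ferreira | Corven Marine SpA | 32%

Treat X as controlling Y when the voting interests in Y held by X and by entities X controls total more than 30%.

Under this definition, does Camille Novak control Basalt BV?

No

Camille holds 70% of Ardent, so Camille controls Ardent.
Camille holds 46% of Crestway, so Camille controls Crestway.
In Basalt, Camille's side holds only 7%, not > 30%.
So Camille does not control Basalt.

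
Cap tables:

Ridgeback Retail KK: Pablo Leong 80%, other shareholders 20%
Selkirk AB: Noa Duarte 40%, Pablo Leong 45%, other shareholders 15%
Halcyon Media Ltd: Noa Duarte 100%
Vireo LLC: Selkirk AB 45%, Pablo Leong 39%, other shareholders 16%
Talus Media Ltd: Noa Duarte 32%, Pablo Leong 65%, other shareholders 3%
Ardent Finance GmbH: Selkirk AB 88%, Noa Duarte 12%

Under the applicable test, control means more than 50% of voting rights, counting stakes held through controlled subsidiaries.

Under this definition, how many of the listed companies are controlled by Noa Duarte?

1

Noa holds 100% of Halcyon, so Noa controls Halcyon.
No other company's threshold is met.
Noa controls 1 company.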